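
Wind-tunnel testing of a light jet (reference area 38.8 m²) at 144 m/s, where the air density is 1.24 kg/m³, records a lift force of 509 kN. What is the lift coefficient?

CL = 1.02

From L = ½ρv²S·CL, rearranging gives CL = 2L/(ρv²S).
CL = 2 × 5.09×10^5 / (1.24 × 144² × 38.8) = 1.02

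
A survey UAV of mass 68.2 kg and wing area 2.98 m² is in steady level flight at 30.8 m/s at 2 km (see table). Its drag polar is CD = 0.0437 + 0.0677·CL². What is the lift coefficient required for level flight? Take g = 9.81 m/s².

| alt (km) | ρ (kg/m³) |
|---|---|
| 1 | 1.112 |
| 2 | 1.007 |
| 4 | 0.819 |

CL = 0.47

At 2 km, from the table: ρ = 1.007 kg/m³.
In steady level flight, lift balances weight: W = mg = 68.2 × 9.81 = 669.04 N.
Dynamic pressure q = 0.5 × 1.007 × 30.8² = 477.6 Pa.
CL = 2W/(ρv²S) = 2×669.04/(1.007×30.8²×2.98) = 0.47.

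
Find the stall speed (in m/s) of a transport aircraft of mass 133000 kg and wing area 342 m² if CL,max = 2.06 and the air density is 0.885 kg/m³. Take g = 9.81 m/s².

V_stall = 64.7 m/s

Stall occurs when L = W at CL,max. W = mg = 133000 × 9.81 = 1.305×10^6 N.
V_stall = √(2W/(ρ·S·CL,max)) = √(2 × 1.305×10^6 / (0.885 × 342 × 2.06))
V_stall = √4185 = 64.7 m/s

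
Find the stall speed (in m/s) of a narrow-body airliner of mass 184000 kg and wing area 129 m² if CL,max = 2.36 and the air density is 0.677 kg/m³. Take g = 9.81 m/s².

At stall, lift equals weight: L = W = m·g = 184000 × 9.81 = 1.805×10^6 N.
V_stall = √(2W/(ρ·S·CL,max)) = √(2 × 1.805×10^6 / (0.677 × 129 × 2.36))
V_stall = √17520 = 132 m/s

V_stall = 132 m/s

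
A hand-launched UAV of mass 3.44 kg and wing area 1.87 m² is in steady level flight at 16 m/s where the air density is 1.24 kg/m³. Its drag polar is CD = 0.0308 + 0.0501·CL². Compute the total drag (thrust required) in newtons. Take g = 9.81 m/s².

D = 9.33 N

In steady level flight, lift balances weight: W = mg = 3.44 × 9.81 = 33.746 N.
q = ½ρv² = ½ × 1.24 × 16² = 158.7 Pa.
CL = 2W/(ρv²S) = 2×33.746/(1.24×16²×1.87) = 0.1137.
CD = 0.0308 + 0.0501 × 0.1137² = 0.03145.
D = q·S·CD = 158.7 × 1.87 × 0.03145 = 9.334 N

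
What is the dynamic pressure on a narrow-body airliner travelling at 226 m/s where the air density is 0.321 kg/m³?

q = 8200 Pa

q = ½ρv² = ½ × 0.321 × 226² = 8200 Pa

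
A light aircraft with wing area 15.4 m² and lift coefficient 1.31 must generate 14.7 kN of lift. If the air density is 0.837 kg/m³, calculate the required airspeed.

L = ½ρv²S·CL ⇒ v = √(2L/(ρ·S·CL))
v = √(2 × 14700 / (0.837 × 15.4 × 1.31)) = √1741 = 41.7 m/s

v = 41.7 m/s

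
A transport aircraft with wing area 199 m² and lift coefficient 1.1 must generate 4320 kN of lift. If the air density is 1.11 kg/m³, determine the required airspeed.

v = 189 m/s

L = ½ρv²S·CL ⇒ v = √(2L/(ρ·S·CL))
v = √(2 × 4.32×10^6 / (1.11 × 199 × 1.1)) = √35560 = 189 m/s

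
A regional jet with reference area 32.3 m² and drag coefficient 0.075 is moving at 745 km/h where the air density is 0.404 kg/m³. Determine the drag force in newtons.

Convert speed: v = 745 km/h ÷ 3.6 = 206.9 m/s.
Dynamic pressure q = ½ρv² = ½ × 0.404 × 206.9² = 8651 Pa.
D = q·S·CD = 8651 × 32.3 × 0.075 = 21000 N ≈ 21 kN

D = 21000 N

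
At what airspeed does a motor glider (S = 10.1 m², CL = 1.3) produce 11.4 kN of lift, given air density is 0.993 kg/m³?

v = 41.8 m/s

L = ½ρv²S·CL ⇒ v = √(2L/(ρ·S·CL))
v = √(2 × 11400 / (0.993 × 10.1 × 1.3)) = √1749 = 41.8 m/s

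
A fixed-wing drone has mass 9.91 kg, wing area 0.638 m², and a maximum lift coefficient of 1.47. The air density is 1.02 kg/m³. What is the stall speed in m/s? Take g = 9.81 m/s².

V_stall = 14.3 m/s

At stall, lift equals weight: L = W = m·g = 9.91 × 9.81 = 97.22 N.
V_stall = √(2W/(ρ·S·CL,max)) = √(2 × 97.22 / (1.02 × 0.638 × 1.47))
V_stall = √203.3 = 14.3 m/s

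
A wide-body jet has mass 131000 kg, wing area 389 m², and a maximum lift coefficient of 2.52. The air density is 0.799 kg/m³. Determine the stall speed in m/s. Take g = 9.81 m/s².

V_stall = 57.3 m/s

Weight W = mg = 131000 × 9.81 = 1.285×10^6 N.
From L = ½ρV²S·CL,max = W: V_stall = √(2W/(ρSCL,max)) = √(2·1.285×10^6/(0.799·389·2.52))
V_stall = √3282 = 57.3 m/s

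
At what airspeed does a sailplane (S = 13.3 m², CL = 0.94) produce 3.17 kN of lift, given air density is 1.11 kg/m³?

L = ½ρv²S·CL ⇒ v = √(2L/(ρ·S·CL))
v = √(2 × 3170 / (1.11 × 13.3 × 0.94)) = √456.9 = 21.4 m/s

v = 21.4 m/s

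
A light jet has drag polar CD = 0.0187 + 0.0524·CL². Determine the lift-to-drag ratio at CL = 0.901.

L/D = 14.7

CD = 0.0187 + 0.0524 × 0.901² = 0.06124
L/D = CL/CD = 0.901 / 0.06124 = 14.7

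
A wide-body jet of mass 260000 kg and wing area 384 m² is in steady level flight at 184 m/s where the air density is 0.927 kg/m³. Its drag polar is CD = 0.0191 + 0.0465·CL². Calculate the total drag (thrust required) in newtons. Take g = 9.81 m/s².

In steady level flight, lift balances weight: W = mg = 260000 × 9.81 = 2.5506×10^6 N.
q = ½ρv² = ½ × 0.927 × 184² = 15690 Pa.
CL = W/(q·S) = 2.5506×10^6 / (15690 × 384) = 0.4233.
CD = 0.0191 + 0.0465 × 0.4233² = 0.02743.
D = q·S·CD = 15690 × 384 × 0.02743 = 1.653×10^5 N

D = 1.65×10^5 N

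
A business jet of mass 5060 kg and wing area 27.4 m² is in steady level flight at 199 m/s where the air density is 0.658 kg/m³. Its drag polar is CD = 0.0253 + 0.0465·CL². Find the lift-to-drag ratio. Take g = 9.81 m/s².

L/D = 5.31

Weight W = mg = 5060 × 9.81 = 49639 N; in level flight L = W.
Dynamic pressure q = 0.5 × 0.658 × 199² = 13030 Pa.
Required CL = L/(qS) = 49639/(13030·27.4) = 0.139.
CD = 0.0253 + 0.0465 × 0.139² = 0.0262.
L/D = CL/CD = 0.139 / 0.0262 = 5.31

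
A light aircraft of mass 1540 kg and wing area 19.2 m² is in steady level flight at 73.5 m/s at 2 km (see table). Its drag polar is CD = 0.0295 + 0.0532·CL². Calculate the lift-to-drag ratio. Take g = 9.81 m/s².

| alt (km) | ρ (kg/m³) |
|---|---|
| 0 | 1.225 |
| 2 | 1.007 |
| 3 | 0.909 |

L/D = 8.52

At 2 km, from the table: ρ = 1.007 kg/m³.
In steady level flight, lift balances weight: W = mg = 1540 × 9.81 = 15107 N.
Dynamic pressure q = 0.5 × 1.007 × 73.5² = 2720 Pa.
Required CL = L/(qS) = 15107/(2720·19.2) = 0.2893.
CD = 0.0295 + 0.0532 × 0.2893² = 0.03395.
L/D = CL/CD = 0.2893 / 0.03395 = 8.52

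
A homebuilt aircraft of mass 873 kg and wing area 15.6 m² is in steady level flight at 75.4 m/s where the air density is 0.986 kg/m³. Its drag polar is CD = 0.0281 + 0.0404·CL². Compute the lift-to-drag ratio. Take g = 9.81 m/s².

L/D = 6.61

In steady level flight, lift balances weight: W = mg = 873 × 9.81 = 8564.1 N.
Dynamic pressure q = 0.5 × 0.986 × 75.4² = 2803 Pa.
CL = W/(q·S) = 8564.1 / (2803 × 15.6) = 0.1959.
CD = 0.0281 + 0.0404 × 0.1959² = 0.02965.
L/D = CL/CD = 0.1959 / 0.02965 = 6.61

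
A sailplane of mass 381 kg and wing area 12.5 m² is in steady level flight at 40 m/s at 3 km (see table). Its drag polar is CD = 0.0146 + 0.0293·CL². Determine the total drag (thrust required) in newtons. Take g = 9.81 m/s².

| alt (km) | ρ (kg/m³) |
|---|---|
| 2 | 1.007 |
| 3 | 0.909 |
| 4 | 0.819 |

D = 178 N

At 3 km, from the table: ρ = 0.909 kg/m³.
In steady level flight, lift balances weight: W = mg = 381 × 9.81 = 3737.6 N.
q = ½ρv² = ½ × 0.909 × 40² = 727.2 Pa.
CL = W/(q·S) = 3737.6 / (727.2 × 12.5) = 0.4112.
CD = 0.0146 + 0.0293 × 0.4112² = 0.01955.
D = q·S·CD = 727.2 × 12.5 × 0.01955 = 177.7 N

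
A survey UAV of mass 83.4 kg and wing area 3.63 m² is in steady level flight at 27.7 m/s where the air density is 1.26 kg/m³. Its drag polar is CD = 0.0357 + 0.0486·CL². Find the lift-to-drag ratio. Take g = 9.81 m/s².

Level flight ⇒ L = W = m·g = 83.4 × 9.81 = 818.15 N.
q = ½ρv² = ½ × 1.26 × 27.7² = 483.4 Pa.
CL = W/(q·S) = 818.15 / (483.4 × 3.63) = 0.4663.
CD = 0.0357 + 0.0486 × 0.4663² = 0.04627.
L/D = CL/CD = 0.4663 / 0.04627 = 10.1

L/D = 10.1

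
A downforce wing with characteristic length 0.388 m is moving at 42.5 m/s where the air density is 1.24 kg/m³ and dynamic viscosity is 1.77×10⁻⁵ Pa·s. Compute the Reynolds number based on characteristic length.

Re = 1.16×10^6

Re = ρ·v·c/μ = 1.24 × 42.5 × 0.388 / (1.77×10⁻⁵) = 1.16×10^6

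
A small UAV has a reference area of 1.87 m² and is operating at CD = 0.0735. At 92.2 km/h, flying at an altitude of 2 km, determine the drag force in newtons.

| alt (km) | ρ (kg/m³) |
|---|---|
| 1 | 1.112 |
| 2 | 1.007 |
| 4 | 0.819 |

D = 45.4 N

At 2 km, from the table: ρ = 1.007 kg/m³.
Convert speed: v = 92.2 km/h ÷ 3.6 = 25.61 m/s.
D = ½ρv²S·CD = ½ × 1.007 × 25.61² × 1.87 × 0.0735 = 45.4 N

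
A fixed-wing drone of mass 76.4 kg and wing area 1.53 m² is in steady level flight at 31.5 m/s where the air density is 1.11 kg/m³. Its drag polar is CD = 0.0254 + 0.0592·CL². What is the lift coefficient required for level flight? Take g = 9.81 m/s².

CL = 0.89

In steady level flight, lift balances weight: W = mg = 76.4 × 9.81 = 749.48 N.
Dynamic pressure q = 0.5 × 1.11 × 31.5² = 550.7 Pa.
CL = W/(q·S) = 749.48 / (550.7 × 1.53) = 0.8895.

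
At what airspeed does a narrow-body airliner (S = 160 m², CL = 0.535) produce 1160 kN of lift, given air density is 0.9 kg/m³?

v = 174 m/s

L = ½ρv²S·CL ⇒ v = √(2L/(ρ·S·CL))
v = √(2 × 1.16×10^6 / (0.9 × 160 × 0.535)) = √30110 = 174 m/s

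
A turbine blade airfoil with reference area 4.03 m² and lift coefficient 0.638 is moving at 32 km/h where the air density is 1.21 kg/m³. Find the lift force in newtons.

Convert speed: v = 32 km/h ÷ 3.6 = 8.889 m/s.
Dynamic pressure q = ½ρv² = ½ × 1.21 × 8.889² = 47.8 Pa.
L = q·S·CL = 47.8 × 4.03 × 0.638 = 123 N

L = 123 N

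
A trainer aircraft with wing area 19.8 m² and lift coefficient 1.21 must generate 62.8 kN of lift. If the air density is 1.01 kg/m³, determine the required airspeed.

L = ½ρv²S·CL ⇒ v = √(2L/(ρ·S·CL))
v = √(2 × 62800 / (1.01 × 19.8 × 1.21)) = √5191 = 72 m/s

v = 72 m/s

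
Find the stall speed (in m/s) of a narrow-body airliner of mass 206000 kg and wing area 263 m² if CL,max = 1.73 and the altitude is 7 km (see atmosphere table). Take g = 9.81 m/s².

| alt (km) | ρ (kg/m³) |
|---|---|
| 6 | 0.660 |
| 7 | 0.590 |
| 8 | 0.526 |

At 7 km, from the table: ρ = 0.590 kg/m³.
Weight W = mg = 206000 × 9.81 = 2.021×10^6 N.
V_stall = √(2W/(ρ·S·CL,max)) = √(2 × 2.021×10^6 / (0.59 × 263 × 1.73))
V_stall = √15060 = 123 m/s

V_stall = 123 m/s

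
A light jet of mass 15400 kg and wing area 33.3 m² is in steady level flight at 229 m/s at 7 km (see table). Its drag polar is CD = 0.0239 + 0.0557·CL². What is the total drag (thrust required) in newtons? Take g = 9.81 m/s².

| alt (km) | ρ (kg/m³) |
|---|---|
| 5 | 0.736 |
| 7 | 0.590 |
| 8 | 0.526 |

D = 14800 N

At 7 km, from the table: ρ = 0.590 kg/m³.
Level flight ⇒ L = W = m·g = 15400 × 9.81 = 1.5107×10^5 N.
q = ½ρv² = ½ × 0.59 × 229² = 15470 Pa.
Required CL = L/(qS) = 1.5107×10^5/(15470·33.3) = 0.2933.
CD = 0.0239 + 0.0557 × 0.2933² = 0.02869.
D = q·S·CD = 15470 × 33.3 × 0.02869 = 14780 N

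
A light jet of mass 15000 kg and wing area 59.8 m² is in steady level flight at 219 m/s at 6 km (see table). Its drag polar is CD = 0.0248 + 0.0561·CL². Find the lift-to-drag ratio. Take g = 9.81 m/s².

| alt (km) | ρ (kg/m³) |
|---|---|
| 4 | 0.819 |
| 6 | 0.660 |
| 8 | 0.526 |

At 6 km, from the table: ρ = 0.660 kg/m³.
In steady level flight, lift balances weight: W = mg = 15000 × 9.81 = 1.4715×10^5 N.
q = ½ρv² = ½ × 0.66 × 219² = 15830 Pa.
CL = W/(q·S) = 1.4715×10^5 / (15830 × 59.8) = 0.1555.
CD = 0.0248 + 0.0561 × 0.1555² = 0.02616.
L/D = CL/CD = 0.1555 / 0.02616 = 5.94

L/D = 5.94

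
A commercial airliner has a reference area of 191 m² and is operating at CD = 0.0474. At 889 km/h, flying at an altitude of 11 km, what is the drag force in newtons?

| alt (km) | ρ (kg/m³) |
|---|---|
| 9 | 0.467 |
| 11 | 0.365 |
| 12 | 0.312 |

At 11 km, from the table: ρ = 0.365 kg/m³.
Convert speed: v = 889 km/h ÷ 3.6 = 246.9 m/s.
D = ½ρv²S·CD = ½ × 0.365 × 246.9² × 191 × 0.0474 = 1.01×10^5 N ≈ 101 kN

D = 1.01×10^5 N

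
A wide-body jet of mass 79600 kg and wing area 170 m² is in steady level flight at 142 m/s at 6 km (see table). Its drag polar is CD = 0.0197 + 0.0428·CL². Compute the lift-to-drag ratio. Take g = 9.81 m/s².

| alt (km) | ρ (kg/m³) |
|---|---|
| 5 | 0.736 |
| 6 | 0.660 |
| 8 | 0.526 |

At 6 km, from the table: ρ = 0.660 kg/m³.
In steady level flight, lift balances weight: W = mg = 79600 × 9.81 = 7.8088×10^5 N.
Dynamic pressure q = 0.5 × 0.66 × 142² = 6654 Pa.
CL = W/(q·S) = 7.8088×10^5 / (6654 × 170) = 0.6903.
CD = 0.0197 + 0.0428 × 0.6903² = 0.0401.
L/D = CL/CD = 0.6903 / 0.0401 = 17.2

L/D = 17.2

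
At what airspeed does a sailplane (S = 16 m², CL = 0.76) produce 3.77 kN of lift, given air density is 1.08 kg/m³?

v = 24 m/s

L = ½ρv²S·CL ⇒ v = √(2L/(ρ·S·CL))
v = √(2 × 3770 / (1.08 × 16 × 0.76)) = √574.1 = 24 m/s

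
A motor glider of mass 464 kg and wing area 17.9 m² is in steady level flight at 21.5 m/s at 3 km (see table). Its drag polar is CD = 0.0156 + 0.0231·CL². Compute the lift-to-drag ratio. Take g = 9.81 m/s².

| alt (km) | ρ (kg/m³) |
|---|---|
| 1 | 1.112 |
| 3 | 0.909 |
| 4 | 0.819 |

L/D = 24.5

At 3 km, from the table: ρ = 0.909 kg/m³.
Weight W = mg = 464 × 9.81 = 4551.8 N; in level flight L = W.
q = ½ρv² = ½ × 0.909 × 21.5² = 210.1 Pa.
Required CL = L/(qS) = 4551.8/(210.1·17.9) = 1.21.
CD = 0.0156 + 0.0231 × 1.21² = 0.04944.
L/D = CL/CD = 1.21 / 0.04944 = 24.5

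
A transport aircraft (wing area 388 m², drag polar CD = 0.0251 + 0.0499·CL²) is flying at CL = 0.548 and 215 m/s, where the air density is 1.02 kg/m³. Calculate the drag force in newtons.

CD = 0.0251 + 0.0499 × 0.548² = 0.04009
D = ½ρv²S·CD = ½ × 1.02 × 215² × 388 × 0.04009 = 3.67×10^5 N

D = 3.67×10^5 N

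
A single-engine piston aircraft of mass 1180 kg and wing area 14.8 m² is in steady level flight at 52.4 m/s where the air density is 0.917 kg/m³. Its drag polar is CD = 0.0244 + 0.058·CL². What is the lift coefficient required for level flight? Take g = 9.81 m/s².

CL = 0.621

Weight W = mg = 1180 × 9.81 = 11576 N; in level flight L = W.
q = ½ρv² = ½ × 0.917 × 52.4² = 1259 Pa.
CL = 2W/(ρv²S) = 2×11576/(0.917×52.4²×14.8) = 0.6213.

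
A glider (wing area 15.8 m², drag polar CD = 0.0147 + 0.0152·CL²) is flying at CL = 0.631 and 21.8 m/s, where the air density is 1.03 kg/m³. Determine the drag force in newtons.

CD = 0.0147 + 0.0152 × 0.631² = 0.02075
D = ½ρv²S·CD = ½ × 1.03 × 21.8² × 15.8 × 0.02075 = 80.2 N

D = 80.2 N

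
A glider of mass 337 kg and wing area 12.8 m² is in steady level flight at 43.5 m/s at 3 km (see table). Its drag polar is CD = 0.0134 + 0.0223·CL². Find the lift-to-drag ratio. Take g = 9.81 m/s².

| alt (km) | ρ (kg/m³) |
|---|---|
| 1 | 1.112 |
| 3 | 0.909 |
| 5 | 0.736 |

L/D = 19.5

At 3 km, from the table: ρ = 0.909 kg/m³.
In steady level flight, lift balances weight: W = mg = 337 × 9.81 = 3306 N.
q = ½ρv² = ½ × 0.909 × 43.5² = 860 Pa.
CL = 2W/(ρv²S) = 2×3306/(0.909×43.5²×12.8) = 0.3003.
CD = 0.0134 + 0.0223 × 0.3003² = 0.01541.
L/D = CL/CD = 0.3003 / 0.01541 = 19.5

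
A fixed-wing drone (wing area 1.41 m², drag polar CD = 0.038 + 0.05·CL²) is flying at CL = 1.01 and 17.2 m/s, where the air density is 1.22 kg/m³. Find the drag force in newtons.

D = 22.6 N

CD = 0.038 + 0.05 × 1.01² = 0.08901
D = ½ρv²S·CD = ½ × 1.22 × 17.2² × 1.41 × 0.08901 = 22.6 N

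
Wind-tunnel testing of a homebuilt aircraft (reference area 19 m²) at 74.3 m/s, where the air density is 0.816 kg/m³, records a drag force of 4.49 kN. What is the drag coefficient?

From D = ½ρv²S·CD, rearranging gives CD = 2D/(ρv²S).
CD = 2 × 4490 / (0.816 × 74.3² × 19) = 0.105

CD = 0.105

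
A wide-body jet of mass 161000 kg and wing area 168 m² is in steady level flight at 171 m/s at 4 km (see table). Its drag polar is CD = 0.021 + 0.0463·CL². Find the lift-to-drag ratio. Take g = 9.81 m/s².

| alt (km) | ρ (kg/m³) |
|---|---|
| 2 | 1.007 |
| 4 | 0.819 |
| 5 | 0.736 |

L/D = 15.8

At 4 km, from the table: ρ = 0.819 kg/m³.
Weight W = mg = 161000 × 9.81 = 1.5794×10^6 N; in level flight L = W.
Dynamic pressure q = 0.5 × 0.819 × 171² = 11970 Pa.
CL = W/(q·S) = 1.5794×10^6 / (11970 × 168) = 0.7851.
CD = 0.021 + 0.0463 × 0.7851² = 0.04954.
L/D = CL/CD = 0.7851 / 0.04954 = 15.8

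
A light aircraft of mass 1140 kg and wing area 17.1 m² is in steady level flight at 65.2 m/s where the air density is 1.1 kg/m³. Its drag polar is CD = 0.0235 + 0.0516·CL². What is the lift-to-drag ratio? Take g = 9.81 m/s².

Weight W = mg = 1140 × 9.81 = 11183 N; in level flight L = W.
q = ½ρv² = ½ × 1.1 × 65.2² = 2338 Pa.
CL = W/(q·S) = 11183 / (2338 × 17.1) = 0.2797.
CD = 0.0235 + 0.0516 × 0.2797² = 0.02754.
L/D = CL/CD = 0.2797 / 0.02754 = 10.2

L/D = 10.2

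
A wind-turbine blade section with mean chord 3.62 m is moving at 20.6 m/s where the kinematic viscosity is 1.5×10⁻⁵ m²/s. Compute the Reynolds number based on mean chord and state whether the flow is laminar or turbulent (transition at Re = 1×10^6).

Re = v·c/ν = 20.6 × 3.62 / (1.5×10⁻⁵) = 4.97×10^6
Since 4.97×10^6 > 1×10^6, the flow is turbulent.

Re = 4.97×10^6 (turbulent)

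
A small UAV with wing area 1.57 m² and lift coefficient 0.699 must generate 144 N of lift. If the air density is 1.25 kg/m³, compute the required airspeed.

L = ½ρv²S·CL ⇒ v = √(2L/(ρ·S·CL))
v = √(2 × 144 / (1.25 × 1.57 × 0.699)) = √209.9 = 14.5 m/s

v = 14.5 m/s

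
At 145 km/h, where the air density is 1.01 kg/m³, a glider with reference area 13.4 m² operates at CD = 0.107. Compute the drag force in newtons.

D = 1170 N

Convert speed: v = 145 km/h ÷ 3.6 = 40.28 m/s.
Dynamic pressure q = ½ρv² = ½ × 1.01 × 40.28² = 819.3 Pa.
D = q·S·CD = 819.3 × 13.4 × 0.107 = 1170 N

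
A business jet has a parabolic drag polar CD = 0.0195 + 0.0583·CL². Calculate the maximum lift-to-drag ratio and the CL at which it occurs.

For CD = CD0 + K·CL², (L/D)max occurs at CL* = √(CD0/K) and equals 1/(2√(K·CD0)).
(L/D)max = 1/(2√(0.0583 × 0.0195)) = 1/(2 × 0.03372) = 14.8
CL* = √(0.0195/0.0583) = 0.578

(L/D)max = 14.8, at CL = 0.578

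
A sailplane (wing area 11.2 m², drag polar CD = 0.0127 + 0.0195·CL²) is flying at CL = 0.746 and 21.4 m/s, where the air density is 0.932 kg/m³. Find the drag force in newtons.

D = 56.3 N

CD = 0.0127 + 0.0195 × 0.746² = 0.02355
D = ½ρv²S·CD = ½ × 0.932 × 21.4² × 11.2 × 0.02355 = 56.3 N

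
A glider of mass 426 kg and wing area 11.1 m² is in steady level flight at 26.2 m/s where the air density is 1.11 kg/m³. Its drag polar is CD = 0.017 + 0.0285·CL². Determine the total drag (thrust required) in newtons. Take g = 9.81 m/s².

D = 190 N

Level flight ⇒ L = W = m·g = 426 × 9.81 = 4179.1 N.
q = ½ρv² = ½ × 1.11 × 26.2² = 381 Pa.
CL = 2W/(ρv²S) = 2×4179.1/(1.11×26.2²×11.1) = 0.9882.
CD = 0.017 + 0.0285 × 0.9882² = 0.04483.
D = q·S·CD = 381 × 11.1 × 0.04483 = 189.6 N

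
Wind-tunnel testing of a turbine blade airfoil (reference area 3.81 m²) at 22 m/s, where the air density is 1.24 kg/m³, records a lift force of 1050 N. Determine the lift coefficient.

CL = 0.918

From L = ½ρv²S·CL, rearranging gives CL = 2L/(ρv²S).
CL = 2 × 1050 / (1.24 × 22² × 3.81) = 0.918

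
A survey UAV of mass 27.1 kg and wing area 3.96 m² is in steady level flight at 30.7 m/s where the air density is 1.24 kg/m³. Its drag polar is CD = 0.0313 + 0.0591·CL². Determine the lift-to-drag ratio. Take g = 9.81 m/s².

L/D = 3.58

In steady level flight, lift balances weight: W = mg = 27.1 × 9.81 = 265.85 N.
q = ½ρv² = ½ × 1.24 × 30.7² = 584.3 Pa.
CL = 2W/(ρv²S) = 2×265.85/(1.24×30.7²×3.96) = 0.1149.
CD = 0.0313 + 0.0591 × 0.1149² = 0.03208.
L/D = CL/CD = 0.1149 / 0.03208 = 3.58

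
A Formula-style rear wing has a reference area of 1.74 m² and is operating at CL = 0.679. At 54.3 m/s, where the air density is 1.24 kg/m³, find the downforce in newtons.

L = ½ρv²S·CL = ½ × 1.24 × 54.3² × 1.74 × 0.679 = 2160 N

L = 2160 N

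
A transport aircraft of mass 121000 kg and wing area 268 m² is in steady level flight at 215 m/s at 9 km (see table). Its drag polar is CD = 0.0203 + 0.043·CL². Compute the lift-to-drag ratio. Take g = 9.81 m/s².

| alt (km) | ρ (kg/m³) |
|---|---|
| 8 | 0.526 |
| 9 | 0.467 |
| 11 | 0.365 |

L/D = 14.9

At 9 km, from the table: ρ = 0.467 kg/m³.
In steady level flight, lift balances weight: W = mg = 121000 × 9.81 = 1.187×10^6 N.
Dynamic pressure q = 0.5 × 0.467 × 215² = 10790 Pa.
CL = 2W/(ρv²S) = 2×1.187×10^6/(0.467×215²×268) = 0.4104.
CD = 0.0203 + 0.043 × 0.4104² = 0.02754.
L/D = CL/CD = 0.4104 / 0.02754 = 14.9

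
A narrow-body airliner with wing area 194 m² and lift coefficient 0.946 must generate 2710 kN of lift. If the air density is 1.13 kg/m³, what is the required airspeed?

L = ½ρv²S·CL ⇒ v = √(2L/(ρ·S·CL))
v = √(2 × 2.71×10^6 / (1.13 × 194 × 0.946)) = √26140 = 162 m/s

v = 162 m/s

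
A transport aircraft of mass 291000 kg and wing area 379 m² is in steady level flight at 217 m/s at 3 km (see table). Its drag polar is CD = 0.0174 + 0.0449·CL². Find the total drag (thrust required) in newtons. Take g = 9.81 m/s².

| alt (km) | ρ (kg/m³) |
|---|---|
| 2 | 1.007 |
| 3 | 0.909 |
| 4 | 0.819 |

D = 1.86×10^5 N

At 3 km, from the table: ρ = 0.909 kg/m³.
Level flight ⇒ L = W = m·g = 291000 × 9.81 = 2.8547×10^6 N.
q = ½ρv² = ½ × 0.909 × 217² = 21400 Pa.
Required CL = L/(qS) = 2.8547×10^6/(21400·379) = 0.3519.
CD = 0.0174 + 0.0449 × 0.3519² = 0.02296.
D = q·S·CD = 21400 × 379 × 0.02296 = 1.862×10^5 N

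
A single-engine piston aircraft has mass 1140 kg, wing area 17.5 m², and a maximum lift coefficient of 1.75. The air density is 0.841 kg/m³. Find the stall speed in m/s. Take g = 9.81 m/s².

Stall occurs when L = W at CL,max. W = mg = 1140 × 9.81 = 11180 N.
From L = ½ρV²S·CL,max = W: V_stall = √(2W/(ρSCL,max)) = √(2·11180/(0.841·17.5·1.75))
V_stall = √868.4 = 29.5 m/s

V_stall = 29.5 m/s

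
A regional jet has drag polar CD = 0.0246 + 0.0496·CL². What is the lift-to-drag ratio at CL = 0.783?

CD = 0.0246 + 0.0496 × 0.783² = 0.05501
L/D = CL/CD = 0.783 / 0.05501 = 14.2

L/D = 14.2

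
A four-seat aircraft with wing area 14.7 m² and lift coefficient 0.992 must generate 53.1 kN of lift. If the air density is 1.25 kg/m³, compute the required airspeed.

v = 76.3 m/s

L = ½ρv²S·CL ⇒ v = √(2L/(ρ·S·CL))
v = √(2 × 53100 / (1.25 × 14.7 × 0.992)) = √5826 = 76.3 m/s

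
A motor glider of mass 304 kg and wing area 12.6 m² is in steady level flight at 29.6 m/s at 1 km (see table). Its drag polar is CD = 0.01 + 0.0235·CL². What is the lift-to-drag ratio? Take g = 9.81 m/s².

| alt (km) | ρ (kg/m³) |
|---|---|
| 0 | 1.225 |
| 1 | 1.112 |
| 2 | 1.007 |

L/D = 31.3

At 1 km, from the table: ρ = 1.112 kg/m³.
In steady level flight, lift balances weight: W = mg = 304 × 9.81 = 2982.2 N.
Dynamic pressure q = 0.5 × 1.112 × 29.6² = 487.1 Pa.
Required CL = L/(qS) = 2982.2/(487.1·12.6) = 0.4859.
CD = 0.01 + 0.0235 × 0.4859² = 0.01555.
L/D = CL/CD = 0.4859 / 0.01555 = 31.3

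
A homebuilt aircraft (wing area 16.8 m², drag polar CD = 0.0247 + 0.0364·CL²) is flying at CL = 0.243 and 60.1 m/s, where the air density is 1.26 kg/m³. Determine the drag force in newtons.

D = 1030 N

CD = 0.0247 + 0.0364 × 0.243² = 0.02685
D = ½ρv²S·CD = ½ × 1.26 × 60.1² × 16.8 × 0.02685 = 1030 N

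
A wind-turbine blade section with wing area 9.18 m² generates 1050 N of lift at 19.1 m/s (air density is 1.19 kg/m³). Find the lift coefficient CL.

From L = ½ρv²S·CL, rearranging gives CL = 2L/(ρv²S).
CL = 2 × 1050 / (1.19 × 19.1² × 9.18) = 0.527

CL = 0.527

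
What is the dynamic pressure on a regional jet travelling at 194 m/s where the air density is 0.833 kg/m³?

q = 15700 Pa

q = ½ρv² = ½ × 0.833 × 194² = 15700 Pa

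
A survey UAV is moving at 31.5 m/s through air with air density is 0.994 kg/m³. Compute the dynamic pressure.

q = ½ρv² = ½ × 0.994 × 31.5² = 493 Pa

q = 493 Pa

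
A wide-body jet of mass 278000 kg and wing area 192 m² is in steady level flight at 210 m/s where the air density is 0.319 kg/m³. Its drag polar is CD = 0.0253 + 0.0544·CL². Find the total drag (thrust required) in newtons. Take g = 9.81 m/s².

Weight W = mg = 278000 × 9.81 = 2.7272×10^6 N; in level flight L = W.
Dynamic pressure q = 0.5 × 0.319 × 210² = 7034 Pa.
Required CL = L/(qS) = 2.7272×10^6/(7034·192) = 2.019.
CD = 0.0253 + 0.0544 × 2.019² = 0.2471.
D = q·S·CD = 7034 × 192 × 0.2471 = 3.338×10^5 N

D = 3.34×10^5 N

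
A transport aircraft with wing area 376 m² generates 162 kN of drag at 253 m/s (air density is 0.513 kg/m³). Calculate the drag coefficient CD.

From D = ½ρv²S·CD, rearranging gives CD = 2D/(ρv²S).
CD = 2 × 1.62×10^5 / (0.513 × 253² × 376) = 0.0262

CD = 0.0262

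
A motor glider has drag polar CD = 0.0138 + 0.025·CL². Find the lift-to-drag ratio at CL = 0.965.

L/D = 26

CD = 0.0138 + 0.025 × 0.965² = 0.03708
L/D = CL/CD = 0.965 / 0.03708 = 26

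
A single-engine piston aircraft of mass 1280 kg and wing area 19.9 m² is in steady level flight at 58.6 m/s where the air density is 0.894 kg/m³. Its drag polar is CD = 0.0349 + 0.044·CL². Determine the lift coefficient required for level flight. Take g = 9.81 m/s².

CL = 0.411

In steady level flight, lift balances weight: W = mg = 1280 × 9.81 = 12557 N.
Dynamic pressure q = 0.5 × 0.894 × 58.6² = 1535 Pa.
CL = 2W/(ρv²S) = 2×12557/(0.894×58.6²×19.9) = 0.4111.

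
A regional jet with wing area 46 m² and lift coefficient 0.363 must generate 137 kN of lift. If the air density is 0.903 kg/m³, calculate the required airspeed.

L = ½ρv²S·CL ⇒ v = √(2L/(ρ·S·CL))
v = √(2 × 1.37×10^5 / (0.903 × 46 × 0.363)) = √18170 = 135 m/s

v = 135 m/s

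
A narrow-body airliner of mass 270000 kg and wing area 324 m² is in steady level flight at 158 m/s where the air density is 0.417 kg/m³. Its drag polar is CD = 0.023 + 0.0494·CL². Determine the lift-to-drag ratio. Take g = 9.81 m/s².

L/D = 10.8

In steady level flight, lift balances weight: W = mg = 270000 × 9.81 = 2.6487×10^6 N.
q = ½ρv² = ½ × 0.417 × 158² = 5205 Pa.
Required CL = L/(qS) = 2.6487×10^6/(5205·324) = 1.571.
CD = 0.023 + 0.0494 × 1.571² = 0.1449.
L/D = CL/CD = 1.571 / 0.1449 = 10.8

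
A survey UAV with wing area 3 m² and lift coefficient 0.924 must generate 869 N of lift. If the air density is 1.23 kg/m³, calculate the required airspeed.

L = ½ρv²S·CL ⇒ v = √(2L/(ρ·S·CL))
v = √(2 × 869 / (1.23 × 3 × 0.924)) = √509.7 = 22.6 m/s

v = 22.6 m/s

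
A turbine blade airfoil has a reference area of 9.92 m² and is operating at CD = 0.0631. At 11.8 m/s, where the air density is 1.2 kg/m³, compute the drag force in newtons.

D = ½ρv²S·CD = ½ × 1.2 × 11.8² × 9.92 × 0.0631 = 52.3 N

D = 52.3 N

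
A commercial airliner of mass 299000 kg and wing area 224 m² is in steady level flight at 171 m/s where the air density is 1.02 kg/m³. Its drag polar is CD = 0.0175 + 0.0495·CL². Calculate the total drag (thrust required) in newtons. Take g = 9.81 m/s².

In steady level flight, lift balances weight: W = mg = 299000 × 9.81 = 2.9332×10^6 N.
Dynamic pressure q = 0.5 × 1.02 × 171² = 14910 Pa.
CL = W/(q·S) = 2.9332×10^6 / (14910 × 224) = 0.8781.
CD = 0.0175 + 0.0495 × 0.8781² = 0.05566.
D = q·S·CD = 14910 × 224 × 0.05566 = 1.859×10^5 N

D = 1.86×10^5 N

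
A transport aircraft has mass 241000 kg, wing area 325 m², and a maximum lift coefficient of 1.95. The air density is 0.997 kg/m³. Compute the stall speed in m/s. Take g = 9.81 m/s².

At stall, lift equals weight: L = W = m·g = 241000 × 9.81 = 2.364×10^6 N.
From L = ½ρV²S·CL,max = W: V_stall = √(2W/(ρSCL,max)) = √(2·2.364×10^6/(0.997·325·1.95))
V_stall = √7483 = 86.5 m/s

V_stall = 86.5 m/s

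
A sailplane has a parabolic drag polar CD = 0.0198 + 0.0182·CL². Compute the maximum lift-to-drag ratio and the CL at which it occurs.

(L/D)max = 26.3, at CL = 1.04

For CD = CD0 + K·CL², (L/D)max occurs at CL* = √(CD0/K) and equals 1/(2√(K·CD0)).
(L/D)max = 1/(2√(0.0182 × 0.0198)) = 1/(2 × 0.01898) = 26.3
CL* = √(0.0198/0.0182) = 1.04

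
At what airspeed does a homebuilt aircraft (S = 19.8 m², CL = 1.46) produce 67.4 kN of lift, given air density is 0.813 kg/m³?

L = ½ρv²S·CL ⇒ v = √(2L/(ρ·S·CL))
v = √(2 × 67400 / (0.813 × 19.8 × 1.46)) = √5736 = 75.7 m/s

v = 75.7 m/s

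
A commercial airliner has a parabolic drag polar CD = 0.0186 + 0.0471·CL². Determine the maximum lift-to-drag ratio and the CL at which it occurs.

For CD = CD0 + K·CL², (L/D)max occurs at CL* = √(CD0/K) and equals 1/(2√(K·CD0)).
(L/D)max = 1/(2√(0.0471 × 0.0186)) = 1/(2 × 0.0296) = 16.9
CL* = √(0.0186/0.0471) = 0.628

(L/D)max = 16.9, at CL = 0.628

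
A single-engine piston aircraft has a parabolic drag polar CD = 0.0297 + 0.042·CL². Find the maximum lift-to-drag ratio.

(L/D)max = 14.2

For CD = CD0 + K·CL², (L/D)max occurs at CL* = √(CD0/K) and equals 1/(2√(K·CD0)).
(L/D)max = 1/(2√(0.042 × 0.0297)) = 1/(2 × 0.03532) = 14.2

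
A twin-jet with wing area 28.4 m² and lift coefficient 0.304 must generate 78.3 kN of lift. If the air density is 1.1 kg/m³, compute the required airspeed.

L = ½ρv²S·CL ⇒ v = √(2L/(ρ·S·CL))
v = √(2 × 78300 / (1.1 × 28.4 × 0.304)) = √16490 = 128 m/s

v = 128 m/s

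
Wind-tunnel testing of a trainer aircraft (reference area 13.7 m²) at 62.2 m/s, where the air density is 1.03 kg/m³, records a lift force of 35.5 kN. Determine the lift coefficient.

From L = ½ρv²S·CL, rearranging gives CL = 2L/(ρv²S).
CL = 2 × 35500 / (1.03 × 62.2² × 13.7) = 1.3

CL = 1.3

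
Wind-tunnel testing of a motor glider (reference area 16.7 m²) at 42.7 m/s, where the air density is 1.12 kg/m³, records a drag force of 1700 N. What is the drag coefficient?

CD = 0.0997

From D = ½ρv²S·CD, rearranging gives CD = 2D/(ρv²S).
CD = 2 × 1700 / (1.12 × 42.7² × 16.7) = 0.0997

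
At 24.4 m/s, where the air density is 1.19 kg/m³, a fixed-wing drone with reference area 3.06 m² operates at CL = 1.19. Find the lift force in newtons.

L = ½ρv²S·CL = ½ × 1.19 × 24.4² × 3.06 × 1.19 = 1290 N

L = 1290 N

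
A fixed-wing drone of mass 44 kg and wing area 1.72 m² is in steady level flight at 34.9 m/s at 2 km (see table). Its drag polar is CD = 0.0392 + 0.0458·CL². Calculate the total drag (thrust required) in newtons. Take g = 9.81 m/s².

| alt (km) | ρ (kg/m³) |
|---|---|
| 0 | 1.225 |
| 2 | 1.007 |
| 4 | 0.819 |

D = 49.4 N

At 2 km, from the table: ρ = 1.007 kg/m³.
Weight W = mg = 44 × 9.81 = 431.64 N; in level flight L = W.
q = ½ρv² = ½ × 1.007 × 34.9² = 613.3 Pa.
Required CL = L/(qS) = 431.64/(613.3·1.72) = 0.4092.
CD = 0.0392 + 0.0458 × 0.4092² = 0.04687.
D = q·S·CD = 613.3 × 1.72 × 0.04687 = 49.44 N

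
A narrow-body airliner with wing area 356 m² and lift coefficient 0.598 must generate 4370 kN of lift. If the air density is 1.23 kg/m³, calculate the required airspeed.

v = 183 m/s

L = ½ρv²S·CL ⇒ v = √(2L/(ρ·S·CL))
v = √(2 × 4.37×10^6 / (1.23 × 356 × 0.598)) = √33380 = 183 m/s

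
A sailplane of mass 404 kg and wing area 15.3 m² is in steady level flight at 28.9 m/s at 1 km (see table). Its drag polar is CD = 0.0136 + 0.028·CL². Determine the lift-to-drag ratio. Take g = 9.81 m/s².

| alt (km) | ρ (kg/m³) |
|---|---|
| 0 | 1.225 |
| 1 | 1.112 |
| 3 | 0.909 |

L/D = 25

At 1 km, from the table: ρ = 1.112 kg/m³.
Weight W = mg = 404 × 9.81 = 3963.2 N; in level flight L = W.
Dynamic pressure q = 0.5 × 1.112 × 28.9² = 464.4 Pa.
Required CL = L/(qS) = 3963.2/(464.4·15.3) = 0.5578.
CD = 0.0136 + 0.028 × 0.5578² = 0.02231.
L/D = CL/CD = 0.5578 / 0.02231 = 25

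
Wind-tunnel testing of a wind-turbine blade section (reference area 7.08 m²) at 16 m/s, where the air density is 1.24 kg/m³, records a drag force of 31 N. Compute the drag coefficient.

From D = ½ρv²S·CD, rearranging gives CD = 2D/(ρv²S).
CD = 2 × 31 / (1.24 × 16² × 7.08) = 0.0276

CD = 0.0276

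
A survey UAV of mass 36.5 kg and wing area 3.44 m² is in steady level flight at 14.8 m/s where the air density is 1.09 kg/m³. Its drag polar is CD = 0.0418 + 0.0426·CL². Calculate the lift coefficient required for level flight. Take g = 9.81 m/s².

In steady level flight, lift balances weight: W = mg = 36.5 × 9.81 = 358.06 N.
Dynamic pressure q = 0.5 × 1.09 × 14.8² = 119.4 Pa.
CL = W/(q·S) = 358.06 / (119.4 × 3.44) = 0.8719.

CL = 0.872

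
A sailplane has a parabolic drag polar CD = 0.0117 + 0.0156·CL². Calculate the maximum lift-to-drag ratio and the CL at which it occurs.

For CD = CD0 + K·CL², (L/D)max occurs at CL* = √(CD0/K) and equals 1/(2√(K·CD0)).
(L/D)max = 1/(2√(0.0156 × 0.0117)) = 1/(2 × 0.01351) = 37
CL* = √(0.0117/0.0156) = 0.866

(L/D)max = 37, at CL = 0.866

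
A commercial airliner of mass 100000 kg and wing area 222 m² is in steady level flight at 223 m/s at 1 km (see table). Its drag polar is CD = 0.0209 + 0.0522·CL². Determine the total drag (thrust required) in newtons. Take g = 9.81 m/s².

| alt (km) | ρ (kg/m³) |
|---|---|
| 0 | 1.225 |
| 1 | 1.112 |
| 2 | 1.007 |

D = 1.36×10^5 N

At 1 km, from the table: ρ = 1.112 kg/m³.
Level flight ⇒ L = W = m·g = 100000 × 9.81 = 9.81×10^5 N.
Dynamic pressure q = 0.5 × 1.112 × 223² = 27650 Pa.
CL = W/(q·S) = 9.81×10^5 / (27650 × 222) = 0.1598.
CD = 0.0209 + 0.0522 × 0.1598² = 0.02223.
D = q·S·CD = 27650 × 222 × 0.02223 = 1.365×10^5 N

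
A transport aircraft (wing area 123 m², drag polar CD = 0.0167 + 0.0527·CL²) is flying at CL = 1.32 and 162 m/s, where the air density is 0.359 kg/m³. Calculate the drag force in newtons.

D = 62900 N

CD = 0.0167 + 0.0527 × 1.32² = 0.1085
D = ½ρv²S·CD = ½ × 0.359 × 162² × 123 × 0.1085 = 62900 N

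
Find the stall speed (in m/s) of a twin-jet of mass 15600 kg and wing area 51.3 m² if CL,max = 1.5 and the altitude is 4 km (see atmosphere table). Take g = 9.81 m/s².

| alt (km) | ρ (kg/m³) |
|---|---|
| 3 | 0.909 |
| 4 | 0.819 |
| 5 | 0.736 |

V_stall = 69.7 m/s

At 4 km, from the table: ρ = 0.819 kg/m³.
Stall occurs when L = W at CL,max. W = mg = 15600 × 9.81 = 1.53×10^5 N.
V_stall = √(2W/(ρ·S·CL,max)) = √(2 × 1.53×10^5 / (0.819 × 51.3 × 1.5))
V_stall = √4857 = 69.7 m/s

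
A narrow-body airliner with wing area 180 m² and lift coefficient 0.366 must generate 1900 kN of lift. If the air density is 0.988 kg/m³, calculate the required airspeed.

v = 242 m/s

L = ½ρv²S·CL ⇒ v = √(2L/(ρ·S·CL))
v = √(2 × 1.9×10^6 / (0.988 × 180 × 0.366)) = √58380 = 242 m/s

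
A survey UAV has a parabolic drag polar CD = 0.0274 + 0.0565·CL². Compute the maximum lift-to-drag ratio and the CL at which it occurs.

For CD = CD0 + K·CL², (L/D)max occurs at CL* = √(CD0/K) and equals 1/(2√(K·CD0)).
(L/D)max = 1/(2√(0.0565 × 0.0274)) = 1/(2 × 0.03935) = 12.7
CL* = √(0.0274/0.0565) = 0.696

(L/D)max = 12.7, at CL = 0.696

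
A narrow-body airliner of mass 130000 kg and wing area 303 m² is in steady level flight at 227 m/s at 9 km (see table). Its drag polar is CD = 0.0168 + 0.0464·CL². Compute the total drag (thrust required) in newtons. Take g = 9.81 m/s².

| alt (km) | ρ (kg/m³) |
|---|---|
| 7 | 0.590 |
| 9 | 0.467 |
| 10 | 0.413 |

At 9 km, from the table: ρ = 0.467 kg/m³.
Level flight ⇒ L = W = m·g = 130000 × 9.81 = 1.2753×10^6 N.
Dynamic pressure q = 0.5 × 0.467 × 227² = 12030 Pa.
CL = W/(q·S) = 1.2753×10^6 / (12030 × 303) = 0.3498.
CD = 0.0168 + 0.0464 × 0.3498² = 0.02248.
D = q·S·CD = 12030 × 303 × 0.02248 = 81950 N

D = 81900 N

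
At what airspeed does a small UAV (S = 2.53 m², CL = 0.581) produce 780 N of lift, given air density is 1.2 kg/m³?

v = 29.7 m/s

L = ½ρv²S·CL ⇒ v = √(2L/(ρ·S·CL))
v = √(2 × 780 / (1.2 × 2.53 × 0.581)) = √884.4 = 29.7 m/s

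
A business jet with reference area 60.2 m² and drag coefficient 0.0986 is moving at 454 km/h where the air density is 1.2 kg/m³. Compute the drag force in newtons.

Convert speed: v = 454 km/h ÷ 3.6 = 126.1 m/s.
D = ½ρv²S·CD = ½ × 1.2 × 126.1² × 60.2 × 0.0986 = 56600 N ≈ 56.6 kN

D = 56600 N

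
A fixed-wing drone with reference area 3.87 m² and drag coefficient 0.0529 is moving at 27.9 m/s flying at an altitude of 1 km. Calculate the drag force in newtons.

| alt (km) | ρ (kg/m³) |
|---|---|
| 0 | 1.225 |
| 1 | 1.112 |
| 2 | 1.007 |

At 1 km, from the table: ρ = 1.112 kg/m³.
Dynamic pressure q = ½ρv² = ½ × 1.112 × 27.9² = 432.8 Pa.
D = q·S·CD = 432.8 × 3.87 × 0.0529 = 88.6 N

D = 88.6 N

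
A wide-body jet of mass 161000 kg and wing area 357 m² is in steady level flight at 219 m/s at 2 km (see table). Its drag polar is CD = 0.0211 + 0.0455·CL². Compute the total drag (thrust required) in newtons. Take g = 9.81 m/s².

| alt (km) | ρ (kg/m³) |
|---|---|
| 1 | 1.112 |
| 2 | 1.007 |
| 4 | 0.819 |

D = 1.95×10^5 N

At 2 km, from the table: ρ = 1.007 kg/m³.
In steady level flight, lift balances weight: W = mg = 161000 × 9.81 = 1.5794×10^6 N.
q = ½ρv² = ½ × 1.007 × 219² = 24150 Pa.
Required CL = L/(qS) = 1.5794×10^6/(24150·357) = 0.1832.
CD = 0.0211 + 0.0455 × 0.1832² = 0.02263.
D = q·S·CD = 24150 × 357 × 0.02263 = 1.951×10^5 N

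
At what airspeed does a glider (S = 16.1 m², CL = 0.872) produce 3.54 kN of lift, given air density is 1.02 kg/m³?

L = ½ρv²S·CL ⇒ v = √(2L/(ρ·S·CL))
v = √(2 × 3540 / (1.02 × 16.1 × 0.872)) = √494.4 = 22.2 m/s

v = 22.2 m/s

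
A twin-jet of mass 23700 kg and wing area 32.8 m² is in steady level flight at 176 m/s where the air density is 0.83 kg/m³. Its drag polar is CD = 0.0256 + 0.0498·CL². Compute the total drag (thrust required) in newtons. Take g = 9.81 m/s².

D = 17200 N

Level flight ⇒ L = W = m·g = 23700 × 9.81 = 2.325×10^5 N.
q = ½ρv² = ½ × 0.83 × 176² = 12860 Pa.
CL = 2W/(ρv²S) = 2×2.325×10^5/(0.83×176²×32.8) = 0.5514.
CD = 0.0256 + 0.0498 × 0.5514² = 0.04074.
D = q·S·CD = 12860 × 32.8 × 0.04074 = 17180 N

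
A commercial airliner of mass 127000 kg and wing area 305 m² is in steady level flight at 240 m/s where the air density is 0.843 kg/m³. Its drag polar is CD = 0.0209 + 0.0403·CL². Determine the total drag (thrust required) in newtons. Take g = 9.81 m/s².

D = 1.63×10^5 N

In steady level flight, lift balances weight: W = mg = 127000 × 9.81 = 1.2459×10^6 N.
Dynamic pressure q = 0.5 × 0.843 × 240² = 24280 Pa.
Required CL = L/(qS) = 1.2459×10^6/(24280·305) = 0.1682.
CD = 0.0209 + 0.0403 × 0.1682² = 0.02204.
D = q·S·CD = 24280 × 305 × 0.02204 = 1.632×10^5 N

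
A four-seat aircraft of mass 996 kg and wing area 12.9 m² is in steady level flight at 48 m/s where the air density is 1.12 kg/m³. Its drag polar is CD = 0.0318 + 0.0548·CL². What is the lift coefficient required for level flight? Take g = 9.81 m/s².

CL = 0.587

In steady level flight, lift balances weight: W = mg = 996 × 9.81 = 9770.8 N.
Dynamic pressure q = 0.5 × 1.12 × 48² = 1290 Pa.
CL = W/(q·S) = 9770.8 / (1290 × 12.9) = 0.587.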